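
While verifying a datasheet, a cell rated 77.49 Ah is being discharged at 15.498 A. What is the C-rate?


C_rate = I / capacity = 15.498 / 77.49 = 0.2C

0.2C


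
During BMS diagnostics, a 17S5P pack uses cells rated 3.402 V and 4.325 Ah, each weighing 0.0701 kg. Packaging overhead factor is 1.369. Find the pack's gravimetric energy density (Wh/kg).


Step 1: V_pack = 17 * 3.402 = 57.834 V
Step 2: C_pack = 5 * 4.325 = 21.625 Ah
Step 3: E_pack = V_pack * C_pack = 57.834 * 21.625 = 1250.7 Wh
Step 4: m_pack = 17 * 5 * 0.0701 * 1.369 = 8.1572 kg
Step 5: ED = E_pack / m_pack = 1250.7 / 8.1572 = 153.3 Wh/kg

153.3 Wh/kg


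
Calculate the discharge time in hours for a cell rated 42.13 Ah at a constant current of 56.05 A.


t = capacity / current = 42.13 / 56.05 = 0.7517 hr

0.7517 hr


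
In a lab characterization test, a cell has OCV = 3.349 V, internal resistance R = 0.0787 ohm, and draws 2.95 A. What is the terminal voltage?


IR drop = 2.95 * 0.0787 = 0.23217 V
V = 3.349 - 0.23217 = 3.117 V

3.117 V


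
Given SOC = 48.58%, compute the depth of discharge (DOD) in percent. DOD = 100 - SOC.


DOD = 100 - SOC = 100 - 48.58 = 51.42%

51.42%


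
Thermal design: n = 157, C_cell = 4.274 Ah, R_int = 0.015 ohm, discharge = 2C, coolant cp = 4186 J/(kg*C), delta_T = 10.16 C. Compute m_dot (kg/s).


Step 1: I = 2 * 4.274 = 8.548 A
Step 2: Q_cell = I^2 * R = 8.548^2 * 0.015 = 1.096 W
Step 3: Q_total = 157 * 1.096 = 172.07 W
Step 4: m_dot = Q_total / (cp * dT) = 172.07 / (4186 * 10.16) = 0.004046 kg/s

0.004046 kg/s


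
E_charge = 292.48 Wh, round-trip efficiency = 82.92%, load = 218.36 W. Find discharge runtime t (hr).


Step 1: E_discharge = eta/100 * E_charge = 82.92/100 * 292.48 = 242.52 Wh
Step 2: t = E_discharge / P = 242.52 / 218.36 = 1.111 hr

1.111 hr


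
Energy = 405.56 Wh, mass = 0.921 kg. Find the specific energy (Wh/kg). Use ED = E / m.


Specific energy = 405.56 Wh / 0.921 kg = 440.3 Wh/kg

440.3 Wh/kg


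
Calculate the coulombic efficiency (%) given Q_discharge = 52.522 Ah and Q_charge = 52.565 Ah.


eta_c = Q_dis / Q_chg * 100 = 52.522 / 52.565 * 100 = 99.92%

99.92%


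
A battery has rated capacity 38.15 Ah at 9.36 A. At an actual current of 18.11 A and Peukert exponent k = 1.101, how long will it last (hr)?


t_rated = C / I_rated = 38.15 / 9.36 = 4.0759 hr
(I_rated/I)^k = (0.51684)^1.101 = 0.48351
t = t_rated * (I_rated/I)^k = 4.0759 * 0.48351 = 1.971 hr

1.971 hr


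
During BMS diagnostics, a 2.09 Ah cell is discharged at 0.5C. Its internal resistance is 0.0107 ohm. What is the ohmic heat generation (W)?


Step 1: I = C_rate * capacity = 0.5 * 2.09 = 1.045 A
Step 2: Q = I^2 * R = 1.045^2 * 0.0107 = 1.092 * 0.0107 = 0.01168 W

0.01168 W


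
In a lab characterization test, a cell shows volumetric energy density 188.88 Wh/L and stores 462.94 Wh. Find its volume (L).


V = E / ED = 462.94 / 188.88 = 2.451 L

2.451 L


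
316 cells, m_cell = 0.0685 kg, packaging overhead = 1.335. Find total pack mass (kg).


m_pack = n * m_cell * overhead = 316 * 0.0685 * 1.335 = 28.90 kg

28.90 kg


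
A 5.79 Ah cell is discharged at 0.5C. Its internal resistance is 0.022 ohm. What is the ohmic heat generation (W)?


Step 1: I = C_rate * capacity = 0.5 * 5.79 = 2.895 A
Step 2: Q = I^2 * R = 2.895^2 * 0.022 = 8.381 * 0.022 = 0.1844 W

0.1844 W


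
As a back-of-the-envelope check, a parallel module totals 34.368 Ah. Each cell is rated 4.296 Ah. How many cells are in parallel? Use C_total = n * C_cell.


n = C_total / C_cell = 34.368 / 4.296 = 8

8


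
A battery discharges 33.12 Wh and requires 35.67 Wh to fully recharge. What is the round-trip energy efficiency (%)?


eta_e = E_dis / E_chg * 100 = 33.12 / 35.67 * 100 = 92.85%

92.85%


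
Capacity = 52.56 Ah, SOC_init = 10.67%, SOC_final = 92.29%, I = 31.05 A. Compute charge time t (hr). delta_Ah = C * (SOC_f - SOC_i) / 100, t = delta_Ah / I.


Step 1: dSOC = 92.29% - 10.67% = 81.62%
Step 2: delta_Ah = 52.56 * 81.62 / 100 = 42.899 Ah
Step 3: t = 42.899 / 31.05 = 1.382 hr

1.382 hr


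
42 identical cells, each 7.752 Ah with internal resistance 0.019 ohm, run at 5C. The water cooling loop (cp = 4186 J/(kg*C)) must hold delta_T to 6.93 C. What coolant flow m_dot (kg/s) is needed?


Step 1: I = 5 * 7.752 = 38.76 A
Step 2: Q_cell = I^2 * R = 38.76^2 * 0.019 = 28.544 W
Step 3: Q_total = 42 * 28.544 = 1198.8 W
Step 4: m_dot = Q_total / (cp * dT) = 1198.8 / (4186 * 6.93) = 0.04133 kg/s

0.04133 kg/s


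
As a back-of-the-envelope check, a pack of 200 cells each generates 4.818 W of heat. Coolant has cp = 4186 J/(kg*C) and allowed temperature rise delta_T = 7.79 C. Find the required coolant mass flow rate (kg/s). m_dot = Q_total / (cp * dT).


Q_total = 200 * 4.818 = 963.6 W
m_dot = Q_total / (cp * dT) = 963.6 / (4186 * 7.79) = 0.02955 kg/s

0.02955 kg/s


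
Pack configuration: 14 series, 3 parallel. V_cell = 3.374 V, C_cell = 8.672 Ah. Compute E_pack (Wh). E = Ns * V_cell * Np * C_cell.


V_pack = 14 * 3.374 = 47.236 V
C_pack = 3 * 8.672 = 26.016 Ah
E = V_pack * C_pack = 47.236 * 26.016 = 1229 Wh

1229 Wh


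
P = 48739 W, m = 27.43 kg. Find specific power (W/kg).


SP = P / m = 48739 / 27.43 = 1777 W/kg

1777 W/kg


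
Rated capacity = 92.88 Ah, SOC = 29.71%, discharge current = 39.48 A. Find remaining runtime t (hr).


Step 1: remaining = SOC/100 * C_total = 29.71/100 * 92.88 = 27.595 Ah
Step 2: t = remaining / I = 27.595 / 39.48 = 0.6990 hr

0.6990 hr


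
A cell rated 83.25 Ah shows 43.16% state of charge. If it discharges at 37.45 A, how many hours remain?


Step 1: remaining = SOC/100 * C_total = 43.16/100 * 83.25 = 35.931 Ah
Step 2: t = remaining / I = 35.931 / 37.45 = 0.9594 hr

0.9594 hr


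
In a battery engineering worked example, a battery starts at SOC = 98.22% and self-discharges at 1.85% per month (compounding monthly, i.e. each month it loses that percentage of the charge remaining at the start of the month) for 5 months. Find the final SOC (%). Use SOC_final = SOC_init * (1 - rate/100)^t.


Monthly retention factor = 1 - 1.85/100 = 0.9815
Over 5 months: factor^5 = 0.91086
SOC_final = 98.22 * 0.91086 = 89.46%

89.46%


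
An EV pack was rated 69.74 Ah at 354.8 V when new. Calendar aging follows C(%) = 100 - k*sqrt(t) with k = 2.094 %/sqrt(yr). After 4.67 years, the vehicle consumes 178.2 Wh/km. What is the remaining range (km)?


Step 1: capacity retention = 100 - 2.094 * sqrt(4.67) = 100 - 2.094 * 2.161 = 95.475%
Step 2: C_now = 69.74 * 95.475/100 = 66.584 Ah
Step 3: E_pack = V * C_now = 354.8 * 66.584 = 23624 Wh
Step 4: range = E_pack / consumption = 23624 / 178.2 = 132.6 km

132.6 km


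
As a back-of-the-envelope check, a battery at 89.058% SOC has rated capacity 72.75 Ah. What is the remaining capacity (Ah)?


remaining = SOC / 100 * total = 89.058 / 100 * 72.75 = 64.79 Ah

64.79 Ah


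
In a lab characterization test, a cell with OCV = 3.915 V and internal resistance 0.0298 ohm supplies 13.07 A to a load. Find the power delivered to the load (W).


Step 1: V_terminal = OCV - I*R = 3.915 - 13.07 * 0.0298 = 3.5255 V
Step 2: P_out = V_terminal * I = 3.5255 * 13.07 = 46.08 W

46.08 W


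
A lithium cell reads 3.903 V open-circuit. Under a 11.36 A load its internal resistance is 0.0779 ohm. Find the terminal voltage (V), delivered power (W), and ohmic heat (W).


Step 1: V_terminal = OCV - I*R = 3.903 - 11.36 * 0.0779 = 3.0181 V
Step 2: P_out = V_terminal * I = 3.0181 * 11.36 = 34.29 W
Step 3: Q = I^2 * R = 11.36^2 * 0.0779 = 10.05 W

V=3.0181 V, P=34.29 W, Q=10.05 W


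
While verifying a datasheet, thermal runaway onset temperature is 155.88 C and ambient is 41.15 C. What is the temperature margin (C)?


Safety margin = 155.88 C - 41.15 C = 114.73 C

114.73 C


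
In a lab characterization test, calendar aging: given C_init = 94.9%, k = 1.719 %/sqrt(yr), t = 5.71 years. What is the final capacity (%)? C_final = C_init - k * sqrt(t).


sqrt(t) = sqrt(5.71) = 2.3896
C_final = 94.9 - 1.719 * 2.3896 = 90.79%

90.79%


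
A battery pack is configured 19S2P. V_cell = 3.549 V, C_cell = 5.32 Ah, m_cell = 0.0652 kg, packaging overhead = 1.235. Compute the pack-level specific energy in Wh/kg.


Step 1: V_pack = 19 * 3.549 = 67.431 V
Step 2: C_pack = 2 * 5.32 = 10.64 Ah
Step 3: E_pack = V_pack * C_pack = 67.431 * 10.64 = 717.47 Wh
Step 4: m_pack = 19 * 2 * 0.0652 * 1.235 = 3.0598 kg
Step 5: ED = E_pack / m_pack = 717.47 / 3.0598 = 234.5 Wh/kg

234.5 Wh/kg


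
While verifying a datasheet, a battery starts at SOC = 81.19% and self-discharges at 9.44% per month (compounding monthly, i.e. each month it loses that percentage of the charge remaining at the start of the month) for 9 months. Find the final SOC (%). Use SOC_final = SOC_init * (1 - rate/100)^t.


decay = (1 - 9.44/100)^9 = 0.40966
SOC_final = 81.19 * 0.40966 = 33.26%

33.26%


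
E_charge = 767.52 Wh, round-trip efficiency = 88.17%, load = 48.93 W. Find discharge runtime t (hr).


Step 1: E_discharge = eta/100 * E_charge = 88.17/100 * 767.52 = 676.72 Wh
Step 2: t = E_discharge / P = 676.72 / 48.93 = 13.83 hr

13.83 hr


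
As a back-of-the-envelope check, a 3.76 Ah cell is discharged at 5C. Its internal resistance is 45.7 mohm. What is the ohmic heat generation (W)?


Convert: R = 45.7 mohm = 0.0457 ohm
Step 1: I = C_rate * capacity = 5 * 3.76 = 18.8 A
Step 2: Q = I^2 * R = 18.8^2 * 0.0457 = 353.44 * 0.0457 = 16.15 W

16.15 W


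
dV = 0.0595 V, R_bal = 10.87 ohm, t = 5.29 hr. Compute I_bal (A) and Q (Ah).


First, Ohm's law: I_bal = 0.0595 V / 10.87 ohm = 0.0054738 A
Then Q = I * t = 0.0054738 A * 5.29 hr = 0.02896 Ah

I=0.0054738 A, Q=0.02896 Ah


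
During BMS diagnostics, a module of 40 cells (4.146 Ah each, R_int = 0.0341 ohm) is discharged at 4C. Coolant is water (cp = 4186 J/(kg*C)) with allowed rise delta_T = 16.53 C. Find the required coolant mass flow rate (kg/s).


Step 1: I = 4 * 4.146 = 16.584 A
Step 2: Q_cell = I^2 * R = 16.584^2 * 0.0341 = 9.3785 W
Step 3: Q_total = 40 * 9.3785 = 375.14 W
Step 4: m_dot = Q_total / (cp * dT) = 375.14 / (4186 * 16.53) = 0.005422 kg/s

0.005422 kg/s


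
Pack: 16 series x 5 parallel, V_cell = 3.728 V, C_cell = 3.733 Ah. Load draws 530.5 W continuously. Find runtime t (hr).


Step 1: E_pack = Ns * V_cell * Np * C_cell = 16 * 3.728 * 5 * 3.733 = 1113.3 Wh
Step 2: t = E_pack / P = 1113.3 / 530.5 = 2.099 hr

2.099 hr


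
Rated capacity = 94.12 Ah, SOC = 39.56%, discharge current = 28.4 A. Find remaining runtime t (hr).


Step 1: remaining = SOC/100 * C_total = 39.56/100 * 94.12 = 37.234 Ah
Step 2: t = remaining / I = 37.234 / 28.4 = 1.311 hr

1.311 hr


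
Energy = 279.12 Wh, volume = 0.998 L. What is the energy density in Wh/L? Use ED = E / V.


Volumetric ED = 279.12 Wh / 0.998 L = 279.7 Wh/L

279.7 Wh/L


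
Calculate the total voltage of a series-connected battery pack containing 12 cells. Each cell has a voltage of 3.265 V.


With 12 cells in series at 3.265 V each, V_pack = 39.18 V

39.18 V


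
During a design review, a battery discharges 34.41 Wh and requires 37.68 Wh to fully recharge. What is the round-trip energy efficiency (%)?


Round-trip efficiency = 34.41/37.68 * 100% = 91.32%

91.32%


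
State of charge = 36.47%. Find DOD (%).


Complement of SOC: DOD = 100% - 36.47% = 63.53%

63.53%


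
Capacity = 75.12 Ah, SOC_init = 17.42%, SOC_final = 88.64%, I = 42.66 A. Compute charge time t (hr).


delta_Ah = 75.12 * (88.64 - 17.42) / 100 = 53.5 Ah
t = delta_Ah / I = 53.5 / 42.66 = 1.254 hr

1.254 hr


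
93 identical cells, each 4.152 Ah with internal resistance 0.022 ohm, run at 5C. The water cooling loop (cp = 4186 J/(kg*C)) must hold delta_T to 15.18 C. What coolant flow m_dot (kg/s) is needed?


Step 1: I = 5 * 4.152 = 20.76 A
Step 2: Q_cell = I^2 * R = 20.76^2 * 0.022 = 9.4815 W
Step 3: Q_total = 93 * 9.4815 = 881.78 W
Step 4: m_dot = Q_total / (cp * dT) = 881.78 / (4186 * 15.18) = 0.01388 kg/s

0.01388 kg/s


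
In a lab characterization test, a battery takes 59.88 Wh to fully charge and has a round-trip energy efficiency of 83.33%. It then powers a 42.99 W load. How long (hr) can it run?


Step 1: E_discharge = eta/100 * E_charge = 83.33/100 * 59.88 = 49.898 Wh
Step 2: t = E_discharge / P = 49.898 / 42.99 = 1.161 hr

1.161 hr


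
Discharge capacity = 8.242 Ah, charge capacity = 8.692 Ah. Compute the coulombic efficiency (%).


eta_c = Q_dis / Q_chg * 100 = 8.242 / 8.692 * 100 = 94.82%

94.82%


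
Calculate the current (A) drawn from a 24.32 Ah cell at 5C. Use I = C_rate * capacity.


I = C_rate * capacity = 5 * 24.32 = 121.6 A

121.6 A


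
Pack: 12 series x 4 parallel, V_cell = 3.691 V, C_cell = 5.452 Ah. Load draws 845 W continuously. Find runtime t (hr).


Step 1: E_pack = Ns * V_cell * Np * C_cell = 12 * 3.691 * 4 * 5.452 = 965.92 Wh
Step 2: t = E_pack / P = 965.92 / 845 = 1.143 hr

1.143 hr


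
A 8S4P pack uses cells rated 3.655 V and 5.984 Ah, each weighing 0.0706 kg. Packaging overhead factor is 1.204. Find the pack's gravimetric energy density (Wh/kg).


Step 1: V_pack = 8 * 3.655 = 29.24 V
Step 2: C_pack = 4 * 5.984 = 23.936 Ah
Step 3: E_pack = V_pack * C_pack = 29.24 * 23.936 = 699.89 Wh
Step 4: m_pack = 8 * 4 * 0.0706 * 1.204 = 2.7201 kg
Step 5: ED = E_pack / m_pack = 699.89 / 2.7201 = 257.3 Wh/kg

257.3 Wh/kg


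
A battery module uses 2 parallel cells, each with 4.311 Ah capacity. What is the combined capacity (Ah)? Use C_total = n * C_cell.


C_total = 2 * 4.311 = 8.622 Ah

8.622 Ah


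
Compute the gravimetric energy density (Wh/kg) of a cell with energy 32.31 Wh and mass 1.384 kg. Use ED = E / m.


Specific energy = 32.31 Wh / 1.384 kg = 23.35 Wh/kg

23.35 Wh/kg


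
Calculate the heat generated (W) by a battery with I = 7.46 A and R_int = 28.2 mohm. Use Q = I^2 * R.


Convert: R = 28.2 mohm = 0.0282 ohm
I^2 = 55.652
Q = 55.652 * 0.0282 = 1.569 W

1.569 W


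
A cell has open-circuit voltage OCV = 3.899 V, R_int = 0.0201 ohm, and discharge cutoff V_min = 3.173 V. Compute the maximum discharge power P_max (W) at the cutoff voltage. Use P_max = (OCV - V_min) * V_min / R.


dV = OCV - V_min = 0.726 V (so I_max = dV / R)
P_max = dV * V_min / R = 0.726 * 3.173 / 0.0201 = 114.6 W

114.6 W


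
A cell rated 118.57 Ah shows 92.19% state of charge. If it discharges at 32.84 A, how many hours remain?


Step 1: remaining = SOC/100 * C_total = 92.19/100 * 118.57 = 109.31 Ah
Step 2: t = remaining / I = 109.31 / 32.84 = 3.329 hr

3.329 hr


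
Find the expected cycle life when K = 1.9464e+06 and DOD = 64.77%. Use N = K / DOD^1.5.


Step 1: DOD^1.5 = 64.77^1.5 = 521.27
Step 2: N = 1.9464e+06 / 521.27 = 3734 cycles

3734 cycles


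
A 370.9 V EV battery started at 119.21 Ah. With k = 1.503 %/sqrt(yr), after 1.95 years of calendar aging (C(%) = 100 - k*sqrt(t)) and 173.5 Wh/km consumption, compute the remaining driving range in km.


Step 1: capacity retention = 100 - 1.503 * sqrt(1.95) = 100 - 1.503 * 1.3964 = 97.901%
Step 2: C_now = 119.21 * 97.901/100 = 116.71 Ah
Step 3: E_pack = V * C_now = 370.9 * 116.71 = 43288 Wh
Step 4: range = E_pack / consumption = 43288 / 173.5 = 249.5 km

249.5 km


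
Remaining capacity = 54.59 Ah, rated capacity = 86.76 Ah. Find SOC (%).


SOC% = 54.59 / 86.76 * 100 = 62.92%

62.92%


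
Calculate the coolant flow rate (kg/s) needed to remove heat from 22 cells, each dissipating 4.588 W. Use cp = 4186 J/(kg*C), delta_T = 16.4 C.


Step 1: Total heat Q = 22 * 4.588 W = 100.94 W
Step 2: denom = cp * dT = 4186 * 16.4 = 68650
Step 3: m_dot = 100.94 / 68650 = 0.001470 kg/s

0.001470 kg/s


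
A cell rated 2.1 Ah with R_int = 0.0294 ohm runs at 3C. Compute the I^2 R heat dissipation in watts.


Step 1: I = C_rate * capacity = 3 * 2.1 = 6.3 A
Step 2: Q = I^2 * R = 6.3^2 * 0.0294 = 39.69 * 0.0294 = 1.167 W

1.167 W


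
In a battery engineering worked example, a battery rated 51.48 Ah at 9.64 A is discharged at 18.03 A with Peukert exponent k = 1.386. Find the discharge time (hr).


t_rated = C / I_rated = 51.48 / 9.64 = 5.3402 hr
(I_rated/I)^k = (0.53466)^1.386 = 0.41987
t = t_rated * (I_rated/I)^k = 5.3402 * 0.41987 = 2.242 hr

2.242 hr


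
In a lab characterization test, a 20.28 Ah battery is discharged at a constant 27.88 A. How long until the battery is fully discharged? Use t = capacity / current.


t = capacity / current = 20.28 / 27.88 = 0.7274 hr

0.7274 hr


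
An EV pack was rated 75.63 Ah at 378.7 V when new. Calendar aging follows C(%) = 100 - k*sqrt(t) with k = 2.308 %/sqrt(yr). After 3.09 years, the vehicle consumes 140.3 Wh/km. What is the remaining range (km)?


Step 1: capacity retention = 100 - 2.308 * sqrt(3.09) = 100 - 2.308 * 1.7578 = 95.943%
Step 2: C_now = 75.63 * 95.943/100 = 72.562 Ah
Step 3: E_pack = V * C_now = 378.7 * 72.562 = 27479 Wh
Step 4: range = E_pack / consumption = 27479 / 140.3 = 195.9 km

195.9 km


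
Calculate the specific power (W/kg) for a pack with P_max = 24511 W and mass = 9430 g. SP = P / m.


Convert: m = 9430 g = 9.43 kg
Specific power = 24511 W / 9.43 kg = 2599 W/kg

2599 W/kg


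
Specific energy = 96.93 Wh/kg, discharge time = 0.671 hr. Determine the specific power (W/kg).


Specific power = 96.93 Wh/kg / 0.671 hr = 144.5 W/kg

144.5 W/kg


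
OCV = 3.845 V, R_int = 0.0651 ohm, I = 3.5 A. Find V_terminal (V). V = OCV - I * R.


IR drop = 3.5 * 0.0651 = 0.22785 V
V = 3.845 - 0.22785 = 3.617 V

3.617 V


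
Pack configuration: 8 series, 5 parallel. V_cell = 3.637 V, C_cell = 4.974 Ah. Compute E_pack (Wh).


E = Ns * Vcell * Np * Ccell = 8 * 3.637 * 5 * 4.974 = 723.6 Wh

723.6 Wh


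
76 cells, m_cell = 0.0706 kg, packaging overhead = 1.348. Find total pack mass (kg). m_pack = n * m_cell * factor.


Cell mass sum = 76 * 0.0706 = 5.3656 kg
With overhead 1.348: m_pack = 5.3656 * 1.348 = 7.233 kg

7.233 kg


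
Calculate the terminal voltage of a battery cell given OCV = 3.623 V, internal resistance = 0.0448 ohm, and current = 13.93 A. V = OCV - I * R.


V = OCV - I*R = 3.623 - 13.93 * 0.0448 = 2.999 V

2.999 V


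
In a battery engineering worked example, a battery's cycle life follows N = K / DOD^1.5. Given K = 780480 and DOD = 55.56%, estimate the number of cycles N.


Step 1: DOD^1.5 = 55.56^1.5 = 414.14
Step 2: N = 780480 / 414.14 = 1885 cycles

1885 cycles


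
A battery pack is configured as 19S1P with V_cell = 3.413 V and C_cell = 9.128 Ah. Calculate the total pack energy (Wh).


V_pack = 19 * 3.413 = 64.847 V
C_pack = 1 * 9.128 = 9.128 Ah
E = V_pack * C_pack = 64.847 * 9.128 = 591.9 Wh

591.9 Wh


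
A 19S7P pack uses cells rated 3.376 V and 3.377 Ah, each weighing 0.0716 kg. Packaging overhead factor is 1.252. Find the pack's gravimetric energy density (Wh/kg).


Step 1: V_pack = 19 * 3.376 = 64.144 V
Step 2: C_pack = 7 * 3.377 = 23.639 Ah
Step 3: E_pack = V_pack * C_pack = 64.144 * 23.639 = 1516.3 Wh
Step 4: m_pack = 19 * 7 * 0.0716 * 1.252 = 11.923 kg
Step 5: ED = E_pack / m_pack = 1516.3 / 11.923 = 127.2 Wh/kg

127.2 Wh/kg


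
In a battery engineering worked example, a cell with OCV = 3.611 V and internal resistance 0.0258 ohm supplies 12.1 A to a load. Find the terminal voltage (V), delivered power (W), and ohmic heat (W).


Step 1: V_terminal = OCV - I*R = 3.611 - 12.1 * 0.0258 = 3.2988 V
Step 2: P_out = V_terminal * I = 3.2988 * 12.1 = 39.92 W
Step 3: Q = I^2 * R = 12.1^2 * 0.0258 = 3.777 W

V=3.2988 V, P=39.92 W, Q=3.777 W


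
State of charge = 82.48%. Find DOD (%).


Complement of SOC: DOD = 100% - 82.48% = 17.52%

17.52%


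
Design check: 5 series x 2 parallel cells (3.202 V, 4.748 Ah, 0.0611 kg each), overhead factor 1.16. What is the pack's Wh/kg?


Step 1: V_pack = 5 * 3.202 = 16.01 V
Step 2: C_pack = 2 * 4.748 = 9.496 Ah
Step 3: E_pack = V_pack * C_pack = 16.01 * 9.496 = 152.03 Wh
Step 4: m_pack = 5 * 2 * 0.0611 * 1.16 = 0.70876 kg
Step 5: ED = E_pack / m_pack = 152.03 / 0.70876 = 214.5 Wh/kg

214.5 Wh/kg


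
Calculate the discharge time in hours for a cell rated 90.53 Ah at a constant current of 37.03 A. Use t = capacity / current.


t = capacity / current = 90.53 / 37.03 = 2.445 hr

2.445 hr


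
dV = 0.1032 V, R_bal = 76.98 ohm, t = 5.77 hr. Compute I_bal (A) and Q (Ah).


First, Ohm's law: I_bal = 0.1032 V / 76.98 ohm = 0.0013406 A
Then Q = I * t = 0.0013406 A * 5.77 hr = 0.007735 Ah

I=0.0013406 A, Q=0.007735 Ah


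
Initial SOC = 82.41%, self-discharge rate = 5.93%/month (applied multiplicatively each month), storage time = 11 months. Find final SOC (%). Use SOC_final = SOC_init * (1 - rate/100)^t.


decay = (1 - 5.93/100)^11 = 0.51046
SOC_final = 82.41 * 0.51046 = 42.07%

42.07%


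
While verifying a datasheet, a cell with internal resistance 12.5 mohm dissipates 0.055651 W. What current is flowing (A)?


Convert: R = 12.5 mohm = 0.0125 ohm
I = sqrt(Q / R) = sqrt(0.055651 / 0.0125) = sqrt(4.4521) = 2.110 A

2.110 A


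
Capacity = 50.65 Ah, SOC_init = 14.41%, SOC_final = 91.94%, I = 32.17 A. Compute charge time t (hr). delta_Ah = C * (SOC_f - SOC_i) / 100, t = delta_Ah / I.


Step 1: dSOC = 91.94% - 14.41% = 77.53%
Step 2: delta_Ah = 50.65 * 77.53 / 100 = 39.269 Ah
Step 3: t = 39.269 / 32.17 = 1.221 hr

1.221 hr


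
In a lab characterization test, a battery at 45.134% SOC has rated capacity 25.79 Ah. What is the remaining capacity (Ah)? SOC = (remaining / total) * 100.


remaining = SOC / 100 * total = 45.134 / 100 * 25.79 = 11.64 Ah

11.64 Ah


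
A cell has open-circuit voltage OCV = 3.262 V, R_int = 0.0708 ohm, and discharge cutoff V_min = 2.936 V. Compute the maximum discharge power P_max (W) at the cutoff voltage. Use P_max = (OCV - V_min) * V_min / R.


dV = OCV - V_min = 0.326 V (so I_max = dV / R)
P_max = dV * V_min / R = 0.326 * 2.936 / 0.0708 = 13.52 W

13.52 W


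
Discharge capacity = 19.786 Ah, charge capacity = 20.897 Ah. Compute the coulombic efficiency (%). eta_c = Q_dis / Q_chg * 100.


eta_c = Q_dis / Q_chg * 100 = 19.786 / 20.897 * 100 = 94.68%

94.68%


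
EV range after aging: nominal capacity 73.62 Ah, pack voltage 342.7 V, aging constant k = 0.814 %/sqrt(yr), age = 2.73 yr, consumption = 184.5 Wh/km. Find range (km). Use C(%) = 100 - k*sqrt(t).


Step 1: capacity retention = 100 - 0.814 * sqrt(2.73) = 100 - 0.814 * 1.6523 = 98.655%
Step 2: C_now = 73.62 * 98.655/100 = 72.63 Ah
Step 3: E_pack = V * C_now = 342.7 * 72.63 = 24890 Wh
Step 4: range = E_pack / consumption = 24890 / 184.5 = 134.9 km

134.9 km


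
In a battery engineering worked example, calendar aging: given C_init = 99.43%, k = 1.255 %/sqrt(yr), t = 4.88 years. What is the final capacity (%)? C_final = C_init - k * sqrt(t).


sqrt(t) = sqrt(4.88) = 2.2091
C_final = 99.43 - 1.255 * 2.2091 = 96.66%

96.66%


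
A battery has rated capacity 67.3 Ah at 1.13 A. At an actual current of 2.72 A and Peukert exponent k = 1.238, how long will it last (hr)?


t_rated = C / I_rated = 67.3 / 1.13 = 59.558 hr
(I_rated/I)^k = (0.41544)^1.238 = 0.33706
t = t_rated * (I_rated/I)^k = 59.558 * 0.33706 = 20.07 hr

20.07 hr


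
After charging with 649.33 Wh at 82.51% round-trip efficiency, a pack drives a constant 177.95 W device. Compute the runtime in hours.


Step 1: E_discharge = eta/100 * E_charge = 82.51/100 * 649.33 = 535.76 Wh
Step 2: t = E_discharge / P = 535.76 / 177.95 = 3.011 hr

3.011 hr


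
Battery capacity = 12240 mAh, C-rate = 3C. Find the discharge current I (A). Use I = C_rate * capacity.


Convert: capacity = 12240 mAh = 12.24 Ah
At 3C: I = 3 * 12.24 Ah = 36.72 A

36.72 A


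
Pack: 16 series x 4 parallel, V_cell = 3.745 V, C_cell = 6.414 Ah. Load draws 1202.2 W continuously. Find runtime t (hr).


Step 1: E_pack = Ns * V_cell * Np * C_cell = 16 * 3.745 * 4 * 6.414 = 1537.3 Wh
Step 2: t = E_pack / P = 1537.3 / 1202.2 = 1.279 hr

1.279 hr


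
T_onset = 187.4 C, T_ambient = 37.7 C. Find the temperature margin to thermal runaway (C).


margin = T_onset - T_ambient = 187.4 - 37.7 = 149.7 C

149.7 C


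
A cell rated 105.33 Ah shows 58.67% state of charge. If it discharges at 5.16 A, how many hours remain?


Step 1: remaining = SOC/100 * C_total = 58.67/100 * 105.33 = 61.797 Ah
Step 2: t = remaining / I = 61.797 / 5.16 = 11.98 hr

11.98 hr


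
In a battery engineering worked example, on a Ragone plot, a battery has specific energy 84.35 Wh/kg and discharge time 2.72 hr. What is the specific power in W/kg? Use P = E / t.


P_specific = E / t = 84.35 / 2.72 = 31.01 W/kg

31.01 W/kg


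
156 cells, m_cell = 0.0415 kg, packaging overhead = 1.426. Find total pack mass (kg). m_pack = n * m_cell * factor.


m_pack = n * m_cell * overhead = 156 * 0.0415 * 1.426 = 9.232 kg

9.232 kg


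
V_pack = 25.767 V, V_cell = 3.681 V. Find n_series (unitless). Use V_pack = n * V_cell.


Rearranging: n = V_pack / V_cell = 25.767 / 3.681 = 7 cells

7


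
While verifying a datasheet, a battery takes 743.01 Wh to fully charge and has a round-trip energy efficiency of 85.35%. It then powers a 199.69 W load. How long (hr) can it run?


Step 1: E_discharge = eta/100 * E_charge = 85.35/100 * 743.01 = 634.16 Wh
Step 2: t = E_discharge / P = 634.16 / 199.69 = 3.176 hr

3.176 hr


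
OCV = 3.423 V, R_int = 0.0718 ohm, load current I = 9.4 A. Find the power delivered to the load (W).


Step 1: V_terminal = OCV - I*R = 3.423 - 9.4 * 0.0718 = 2.7481 V
Step 2: P_out = V_terminal * I = 2.7481 * 9.4 = 25.83 W

25.83 W


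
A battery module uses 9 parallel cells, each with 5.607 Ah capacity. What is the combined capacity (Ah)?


C_total = 9 * 5.607 = 50.463 Ah

50.463 Ah


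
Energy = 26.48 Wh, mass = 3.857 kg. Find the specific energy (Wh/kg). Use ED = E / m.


ED = E / m = 26.48 / 3.857 = 6.865 Wh/kg

6.865 Wh/kg


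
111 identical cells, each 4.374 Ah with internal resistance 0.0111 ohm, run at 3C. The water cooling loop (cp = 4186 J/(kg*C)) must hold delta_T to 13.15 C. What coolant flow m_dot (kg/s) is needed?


Step 1: I = 3 * 4.374 = 13.122 A
Step 2: Q_cell = I^2 * R = 13.122^2 * 0.0111 = 1.9113 W
Step 3: Q_total = 111 * 1.9113 = 212.15 W
Step 4: m_dot = Q_total / (cp * dT) = 212.15 / (4186 * 13.15) = 0.003854 kg/s

0.003854 kg/s


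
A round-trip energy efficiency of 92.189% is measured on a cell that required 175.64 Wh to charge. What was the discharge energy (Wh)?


E_dis = eta/100 * E_chg = 92.189/100 * 175.64 = 161.9 Wh

161.9 Wh


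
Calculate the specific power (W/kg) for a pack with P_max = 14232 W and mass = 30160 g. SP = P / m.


Convert: m = 30160 g = 30.16 kg
Specific power = 14232 W / 30.16 kg = 471.9 W/kg

471.9 W/kg


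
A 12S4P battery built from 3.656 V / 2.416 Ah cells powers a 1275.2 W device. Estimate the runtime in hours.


Step 1: E_pack = Ns * V_cell * Np * C_cell = 12 * 3.656 * 4 * 2.416 = 423.98 Wh
Step 2: t = E_pack / P = 423.98 / 1275.2 = 0.3325 hr

0.3325 hr


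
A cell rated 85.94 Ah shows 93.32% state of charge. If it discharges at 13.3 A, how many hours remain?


Step 1: remaining = SOC/100 * C_total = 93.32/100 * 85.94 = 80.199 Ah
Step 2: t = remaining / I = 80.199 / 13.3 = 6.030 hr

6.030 hr


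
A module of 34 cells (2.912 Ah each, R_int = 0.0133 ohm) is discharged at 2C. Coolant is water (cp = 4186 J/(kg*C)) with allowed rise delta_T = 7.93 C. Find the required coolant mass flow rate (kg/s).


Step 1: I = 2 * 2.912 = 5.824 A
Step 2: Q_cell = I^2 * R = 5.824^2 * 0.0133 = 0.45112 W
Step 3: Q_total = 34 * 0.45112 = 15.338 W
Step 4: m_dot = Q_total / (cp * dT) = 15.338 / (4186 * 7.93) = 4.621e-04 kg/s

4.621e-04 kg/s


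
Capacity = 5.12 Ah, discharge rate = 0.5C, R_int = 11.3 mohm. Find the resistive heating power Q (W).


Convert: R = 11.3 mohm = 0.0113 ohm
Step 1: I = C_rate * capacity = 0.5 * 5.12 = 2.56 A
Step 2: Q = I^2 * R = 2.56^2 * 0.0113 = 6.5536 * 0.0113 = 0.07406 W

0.07406 W


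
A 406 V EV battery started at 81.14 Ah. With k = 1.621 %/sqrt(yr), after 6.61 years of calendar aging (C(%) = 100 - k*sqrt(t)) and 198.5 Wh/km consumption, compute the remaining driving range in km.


Step 1: capacity retention = 100 - 1.621 * sqrt(6.61) = 100 - 1.621 * 2.571 = 95.832%
Step 2: C_now = 81.14 * 95.832/100 = 77.758 Ah
Step 3: E_pack = V * C_now = 406 * 77.758 = 31570 Wh
Step 4: range = E_pack / consumption = 31570 / 198.5 = 159.0 km

159.0 km


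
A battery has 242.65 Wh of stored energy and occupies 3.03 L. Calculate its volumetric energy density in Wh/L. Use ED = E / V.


Volumetric ED = 242.65 Wh / 3.03 L = 80.08 Wh/L

80.08 Wh/L


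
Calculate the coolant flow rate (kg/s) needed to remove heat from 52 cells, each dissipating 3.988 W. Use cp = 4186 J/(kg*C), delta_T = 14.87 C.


Q_total = 52 * 3.988 = 207.38 W
m_dot = Q_total / (cp * dT) = 207.38 / (4186 * 14.87) = 0.003332 kg/s

0.003332 kg/s


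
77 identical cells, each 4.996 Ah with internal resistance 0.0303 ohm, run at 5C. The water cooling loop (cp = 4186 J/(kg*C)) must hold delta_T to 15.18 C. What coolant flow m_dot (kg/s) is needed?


Step 1: I = 5 * 4.996 = 24.98 A
Step 2: Q_cell = I^2 * R = 24.98^2 * 0.0303 = 18.907 W
Step 3: Q_total = 77 * 18.907 = 1455.8 W
Step 4: m_dot = Q_total / (cp * dT) = 1455.8 / (4186 * 15.18) = 0.02291 kg/s

0.02291 kg/s


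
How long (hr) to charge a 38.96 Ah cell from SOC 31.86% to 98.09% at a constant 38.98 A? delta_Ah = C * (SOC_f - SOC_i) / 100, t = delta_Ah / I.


Step 1: dSOC = 98.09% - 31.86% = 66.23%
Step 2: delta_Ah = 38.96 * 66.23 / 100 = 25.803 Ah
Step 3: t = 25.803 / 38.98 = 0.6620 hr

0.6620 hr


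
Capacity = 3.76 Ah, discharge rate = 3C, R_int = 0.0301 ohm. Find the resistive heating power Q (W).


Step 1: I = C_rate * capacity = 3 * 3.76 = 11.28 A
Step 2: Q = I^2 * R = 11.28^2 * 0.0301 = 127.24 * 0.0301 = 3.830 W

3.830 W


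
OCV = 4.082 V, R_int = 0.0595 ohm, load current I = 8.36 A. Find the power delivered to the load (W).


Step 1: V_terminal = OCV - I*R = 4.082 - 8.36 * 0.0595 = 3.5846 V
Step 2: P_out = V_terminal * I = 3.5846 * 8.36 = 29.97 W

29.97 W


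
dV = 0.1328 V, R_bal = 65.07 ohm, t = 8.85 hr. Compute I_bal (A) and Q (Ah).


First, Ohm's law: I_bal = 0.1328 V / 65.07 ohm = 0.0020409 A
Then Q = I * t = 0.0020409 A * 8.85 hr = 0.01806 Ah

I=0.0020409 A, Q=0.01806 Ah


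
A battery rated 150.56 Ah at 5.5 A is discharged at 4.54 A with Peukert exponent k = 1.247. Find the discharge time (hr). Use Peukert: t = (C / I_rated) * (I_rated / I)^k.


t_rated = C / I_rated = 150.56 / 5.5 = 27.375 hr
(I_rated/I)^k = (1.2115)^1.247 = 1.2703
t = t_rated * (I_rated/I)^k = 27.375 * 1.2703 = 34.77 hr

34.77 hr


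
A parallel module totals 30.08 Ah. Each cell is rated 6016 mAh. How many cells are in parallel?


Convert: C_cell = 6016 mAh = 6.016 Ah
n = C_total / C_cell = 30.08 / 6.016 = 5

5


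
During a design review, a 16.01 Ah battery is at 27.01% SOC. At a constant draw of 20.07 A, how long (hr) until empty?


Step 1: remaining = SOC/100 * C_total = 27.01/100 * 16.01 = 4.3243 Ah
Step 2: t = remaining / I = 4.3243 / 20.07 = 0.2155 hr

0.2155 hr


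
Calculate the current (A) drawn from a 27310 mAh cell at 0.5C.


Convert: capacity = 27310 mAh = 27.31 Ah
I = C_rate * capacity = 0.5 * 27.31 = 13.655 A

13.655 A


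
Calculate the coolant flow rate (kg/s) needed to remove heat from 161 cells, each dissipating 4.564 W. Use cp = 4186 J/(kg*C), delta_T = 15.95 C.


Q_total = 161 * 4.564 = 734.8 W
m_dot = Q_total / (cp * dT) = 734.8 / (4186 * 15.95) = 0.01101 kg/s

0.01101 kg/s


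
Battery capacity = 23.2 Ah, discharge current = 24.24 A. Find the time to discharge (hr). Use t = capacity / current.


Runtime = 23.2 Ah / 24.24 A = 0.9571 hr

0.9571 hr


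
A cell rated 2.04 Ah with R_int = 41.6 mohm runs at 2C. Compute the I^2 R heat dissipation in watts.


Convert: R = 41.6 mohm = 0.0416 ohm
Step 1: I = C_rate * capacity = 2 * 2.04 = 4.08 A
Step 2: Q = I^2 * R = 4.08^2 * 0.0416 = 16.646 * 0.0416 = 0.6925 W

0.6925 W


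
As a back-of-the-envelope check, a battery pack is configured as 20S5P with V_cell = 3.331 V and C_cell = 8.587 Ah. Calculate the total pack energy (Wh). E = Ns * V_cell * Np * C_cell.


E = Ns * Vcell * Np * Ccell = 20 * 3.331 * 5 * 8.587 = 2860 Wh

2860 Wh


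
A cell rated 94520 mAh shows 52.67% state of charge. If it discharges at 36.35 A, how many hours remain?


Convert: C_total = 94520 mAh = 94.52 Ah
Step 1: remaining = SOC/100 * C_total = 52.67/100 * 94.52 = 49.784 Ah
Step 2: t = remaining / I = 49.784 / 36.35 = 1.370 hr

1.370 hr


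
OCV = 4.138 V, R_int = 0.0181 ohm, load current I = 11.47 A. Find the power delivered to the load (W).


Step 1: V_terminal = OCV - I*R = 4.138 - 11.47 * 0.0181 = 3.9304 V
Step 2: P_out = V_terminal * I = 3.9304 * 11.47 = 45.08 W

45.08 W


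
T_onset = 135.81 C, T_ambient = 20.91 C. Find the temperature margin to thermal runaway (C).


margin = T_onset - T_ambient = 135.81 - 20.91 = 114.9 C

114.9 C


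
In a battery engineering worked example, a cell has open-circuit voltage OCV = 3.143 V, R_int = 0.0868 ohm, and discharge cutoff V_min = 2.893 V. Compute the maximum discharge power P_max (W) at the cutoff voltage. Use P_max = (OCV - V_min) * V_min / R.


P_max = (OCV - V_min) * V_min / R = (3.143 - 2.893) * 2.893 / 0.0868 = 0.25 * 2.893 / 0.0868 = 8.332 W

8.332 W


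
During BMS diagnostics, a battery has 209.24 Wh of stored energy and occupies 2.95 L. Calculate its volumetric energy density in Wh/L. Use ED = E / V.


Volumetric ED = 209.24 Wh / 2.95 L = 70.93 Wh/L

70.93 Wh/L


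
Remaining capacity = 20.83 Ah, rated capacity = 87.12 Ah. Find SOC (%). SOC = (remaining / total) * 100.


SOC = (remaining / total) * 100 = (20.83 / 87.12) * 100 = 23.91%

23.91%


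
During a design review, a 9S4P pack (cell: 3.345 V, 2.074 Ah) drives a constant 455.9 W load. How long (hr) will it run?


Step 1: E_pack = Ns * V_cell * Np * C_cell = 9 * 3.345 * 4 * 2.074 = 249.75 Wh
Step 2: t = E_pack / P = 249.75 / 455.9 = 0.5478 hr

0.5478 hr


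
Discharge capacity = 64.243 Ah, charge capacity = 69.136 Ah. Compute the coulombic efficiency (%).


Coulombic efficiency = 64.243/69.136 * 100% = 92.92%

92.92%


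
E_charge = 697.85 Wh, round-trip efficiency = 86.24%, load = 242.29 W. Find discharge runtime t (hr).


Step 1: E_discharge = eta/100 * E_charge = 86.24/100 * 697.85 = 601.83 Wh
Step 2: t = E_discharge / P = 601.83 / 242.29 = 2.484 hr

2.484 hr


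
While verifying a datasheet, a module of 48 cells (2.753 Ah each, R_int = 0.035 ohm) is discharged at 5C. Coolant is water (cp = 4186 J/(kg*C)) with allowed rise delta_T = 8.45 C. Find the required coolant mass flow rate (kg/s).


Step 1: I = 5 * 2.753 = 13.765 A
Step 2: Q_cell = I^2 * R = 13.765^2 * 0.035 = 6.6316 W
Step 3: Q_total = 48 * 6.6316 = 318.32 W
Step 4: m_dot = Q_total / (cp * dT) = 318.32 / (4186 * 8.45) = 0.008999 kg/s

0.008999 kg/s


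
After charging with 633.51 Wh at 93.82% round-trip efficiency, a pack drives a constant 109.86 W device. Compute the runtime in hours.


Step 1: E_discharge = eta/100 * E_charge = 93.82/100 * 633.51 = 594.36 Wh
Step 2: t = E_discharge / P = 594.36 / 109.86 = 5.410 hr

5.410 hr


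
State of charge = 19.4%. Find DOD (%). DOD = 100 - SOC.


DOD = 100 - SOC = 100 - 19.4 = 80.6%

80.6%


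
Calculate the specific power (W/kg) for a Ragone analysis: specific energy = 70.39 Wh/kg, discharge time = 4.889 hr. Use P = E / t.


Specific power = 70.39 Wh/kg / 4.889 hr = 14.40 W/kg

14.40 W/kg


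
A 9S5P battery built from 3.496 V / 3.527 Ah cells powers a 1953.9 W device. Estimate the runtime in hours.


Step 1: E_pack = Ns * V_cell * Np * C_cell = 9 * 3.496 * 5 * 3.527 = 554.87 Wh
Step 2: t = E_pack / P = 554.87 / 1953.9 = 0.2840 hr

0.2840 hr


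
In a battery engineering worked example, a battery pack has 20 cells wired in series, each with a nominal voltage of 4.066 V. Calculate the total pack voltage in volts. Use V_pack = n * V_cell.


Series voltages add: 20 * 4.066 V = 81.32 V

81.32 V


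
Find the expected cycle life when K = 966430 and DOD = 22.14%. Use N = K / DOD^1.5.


DOD^1.5 = 104.18
N = K / DOD^1.5 = 966430 / 104.18 = 9277

9277 cycles


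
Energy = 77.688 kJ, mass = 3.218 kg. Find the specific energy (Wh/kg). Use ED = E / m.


Convert: E = 77.688 kJ = 21.58 Wh
ED = E / m = 21.58 / 3.218 = 6.706 Wh/kg

6.706 Wh/kg


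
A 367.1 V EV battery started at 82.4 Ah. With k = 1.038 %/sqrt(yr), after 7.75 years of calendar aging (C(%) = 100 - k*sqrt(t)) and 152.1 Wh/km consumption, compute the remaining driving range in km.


Step 1: capacity retention = 100 - 1.038 * sqrt(7.75) = 100 - 1.038 * 2.7839 = 97.11%
Step 2: C_now = 82.4 * 97.11/100 = 80.019 Ah
Step 3: E_pack = V * C_now = 367.1 * 80.019 = 29375 Wh
Step 4: range = E_pack / consumption = 29375 / 152.1 = 193.1 km

193.1 km


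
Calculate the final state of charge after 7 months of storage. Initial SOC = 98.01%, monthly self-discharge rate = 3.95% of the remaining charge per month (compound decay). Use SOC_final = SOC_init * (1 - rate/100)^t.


decay = (1 - 3.95/100)^7 = 0.75419
SOC_final = 98.01 * 0.75419 = 73.92%

73.92%


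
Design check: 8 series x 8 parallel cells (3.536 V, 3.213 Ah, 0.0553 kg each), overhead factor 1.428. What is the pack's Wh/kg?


Step 1: V_pack = 8 * 3.536 = 28.288 V
Step 2: C_pack = 8 * 3.213 = 25.704 Ah
Step 3: E_pack = V_pack * C_pack = 28.288 * 25.704 = 727.11 Wh
Step 4: m_pack = 8 * 8 * 0.0553 * 1.428 = 5.054 kg
Step 5: ED = E_pack / m_pack = 727.11 / 5.054 = 143.9 Wh/kg

143.9 Wh/kg


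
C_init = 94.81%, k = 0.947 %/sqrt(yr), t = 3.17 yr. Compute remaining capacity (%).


sqrt(t) = sqrt(3.17) = 1.7804
C_final = 94.81 - 0.947 * 1.7804 = 93.12%

93.12%


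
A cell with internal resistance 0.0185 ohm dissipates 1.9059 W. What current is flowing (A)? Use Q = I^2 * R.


I = sqrt(Q / R) = sqrt(1.9059 / 0.0185) = sqrt(103.02) = 10.15 A

10.15 A


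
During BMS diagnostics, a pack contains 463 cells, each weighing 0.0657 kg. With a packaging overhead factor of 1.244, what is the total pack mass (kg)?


Cell mass sum = 463 * 0.0657 = 30.419 kg
With overhead 1.244: m_pack = 30.419 * 1.244 = 37.84 kg

37.84 kg


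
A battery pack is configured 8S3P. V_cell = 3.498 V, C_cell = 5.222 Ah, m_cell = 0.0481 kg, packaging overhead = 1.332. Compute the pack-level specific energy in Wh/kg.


Step 1: V_pack = 8 * 3.498 = 27.984 V
Step 2: C_pack = 3 * 5.222 = 15.666 Ah
Step 3: E_pack = V_pack * C_pack = 27.984 * 15.666 = 438.4 Wh
Step 4: m_pack = 8 * 3 * 0.0481 * 1.332 = 1.5377 kg
Step 5: ED = E_pack / m_pack = 438.4 / 1.5377 = 285.1 Wh/kg

285.1 Wh/kg


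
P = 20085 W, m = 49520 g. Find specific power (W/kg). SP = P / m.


Convert: m = 49520 g = 49.52 kg
SP = P / m = 20085 / 49.52 = 405.6 W/kg

405.6 W/kg


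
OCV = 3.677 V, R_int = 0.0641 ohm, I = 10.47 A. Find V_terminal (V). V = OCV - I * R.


IR drop = 10.47 * 0.0641 = 0.67113 V
V = 3.677 - 0.67113 = 3.006 V

3.006 V


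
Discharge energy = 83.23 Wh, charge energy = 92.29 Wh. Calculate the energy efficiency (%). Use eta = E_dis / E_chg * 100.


Round-trip efficiency = 83.23/92.29 * 100% = 90.18%

90.18%


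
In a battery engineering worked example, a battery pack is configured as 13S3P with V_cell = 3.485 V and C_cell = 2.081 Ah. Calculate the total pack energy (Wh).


V_pack = 13 * 3.485 = 45.305 V
C_pack = 3 * 2.081 = 6.243 Ah
E = V_pack * C_pack = 45.305 * 6.243 = 282.8 Wh

282.8 Wh


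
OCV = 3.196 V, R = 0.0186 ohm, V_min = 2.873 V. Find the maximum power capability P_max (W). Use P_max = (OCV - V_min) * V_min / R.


P_max = (OCV - V_min) * V_min / R = (3.196 - 2.873) * 2.873 / 0.0186 = 0.323 * 2.873 / 0.0186 = 49.89 W

49.89 W


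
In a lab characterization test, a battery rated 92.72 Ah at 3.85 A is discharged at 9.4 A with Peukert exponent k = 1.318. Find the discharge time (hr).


Step 1: t_rated = C / I_rated = 92.72 / 3.85 = 24.083 hr
Step 2: ratio = 3.85 / 9.4 = 0.40957
Step 3: ratio^k = 0.40957^1.318 = 0.30835
Step 4: t = t_rated * ratio^k = 24.083 * 0.30835 = 7.426 hr

7.426 hr
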